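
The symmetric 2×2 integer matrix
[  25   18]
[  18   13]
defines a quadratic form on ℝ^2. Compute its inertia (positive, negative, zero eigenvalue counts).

step 0: pivot 25 → sign +
step 1: pivot 1/25 → sign +
signature = (2, 0, 0)

Answer: (2, 0, 0)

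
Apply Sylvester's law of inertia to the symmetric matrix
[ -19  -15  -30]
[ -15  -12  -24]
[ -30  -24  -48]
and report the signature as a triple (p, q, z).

step 0: pivot -19 → sign −
step 1: pivot -3/19 → sign −
step 2: row/col 2 already zero → sign 0
signature = (0, 2, 1)

Answer: (0, 2, 1)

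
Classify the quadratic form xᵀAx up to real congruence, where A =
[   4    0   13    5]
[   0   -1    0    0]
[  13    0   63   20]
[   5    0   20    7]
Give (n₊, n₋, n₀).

Answer: (3, 1, 0)

Derivation:
step 0: pivot 4 → sign +
step 1: pivot -1 → sign −
step 2: pivot 83/4 → sign +
step 3: pivot 6/83 → sign +
signature = (3, 1, 0)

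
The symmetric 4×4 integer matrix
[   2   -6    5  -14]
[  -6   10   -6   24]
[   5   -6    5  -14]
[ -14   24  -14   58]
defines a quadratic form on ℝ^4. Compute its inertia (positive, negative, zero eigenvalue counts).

step 0: pivot 2 → sign +
step 1: pivot -8 → sign −
step 2: pivot 21/8 → sign +
step 3: pivot 2/7 → sign +
signature = (3, 1, 0)

Answer: (3, 1, 0)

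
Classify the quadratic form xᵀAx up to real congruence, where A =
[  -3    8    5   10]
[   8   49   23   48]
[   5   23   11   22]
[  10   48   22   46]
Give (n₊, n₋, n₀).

Answer: (3, 1, 0)

Derivation:
step 0: pivot -3 → sign −
step 1: pivot 211/3 → sign +
step 2: pivot 119/211 → sign +
step 3: pivot 6/119 → sign +
signature = (3, 1, 0)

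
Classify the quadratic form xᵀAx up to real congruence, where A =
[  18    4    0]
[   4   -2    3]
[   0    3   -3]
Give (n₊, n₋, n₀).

Answer: (2, 1, 0)

Derivation:
step 0: pivot 18 → sign +
step 1: pivot -26/9 → sign −
step 2: pivot 3/26 → sign +
signature = (2, 1, 0)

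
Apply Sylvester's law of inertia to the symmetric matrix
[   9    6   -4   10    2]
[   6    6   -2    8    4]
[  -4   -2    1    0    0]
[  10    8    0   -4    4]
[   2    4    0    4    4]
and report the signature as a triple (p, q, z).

Answer: (2, 1, 2)

Derivation:
step 0: pivot 9 → sign +
step 1: pivot 2 → sign +
step 2: pivot -1 → sign −
step 3: row/col 3 already zero → sign 0
step 4: row/col 4 already zero → sign 0
signature = (2, 1, 2)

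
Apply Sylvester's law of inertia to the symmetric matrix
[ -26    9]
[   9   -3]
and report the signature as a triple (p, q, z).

step 0: pivot -26 → sign −
step 1: pivot 3/26 → sign +
signature = (1, 1, 0)

Answer: (1, 1, 0)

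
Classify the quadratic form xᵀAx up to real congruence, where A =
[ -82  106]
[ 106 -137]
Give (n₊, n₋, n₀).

step 0: pivot -82 → sign −
step 1: pivot 1/41 → sign +
signature = (1, 1, 0)

Answer: (1, 1, 0)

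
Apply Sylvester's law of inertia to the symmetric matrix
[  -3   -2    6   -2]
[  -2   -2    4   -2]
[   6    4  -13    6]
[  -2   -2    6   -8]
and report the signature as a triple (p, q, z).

step 0: pivot -3 → sign −
step 1: pivot -2/3 → sign −
step 2: pivot -1 → sign −
step 3: pivot -2 → sign −
signature = (0, 4, 0)

Answer: (0, 4, 0)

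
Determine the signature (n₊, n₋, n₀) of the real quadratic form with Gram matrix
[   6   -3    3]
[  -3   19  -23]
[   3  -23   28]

step 0: pivot 6 → sign +
step 1: pivot 35/2 → sign +
step 2: pivot 3/35 → sign +
signature = (3, 0, 0)

Answer: (3, 0, 0)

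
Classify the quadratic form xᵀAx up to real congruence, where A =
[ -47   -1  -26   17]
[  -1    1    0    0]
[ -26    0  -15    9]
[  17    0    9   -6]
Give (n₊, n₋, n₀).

step 0: pivot -47 → sign −
step 1: pivot 48/47 → sign +
step 2: pivot -11/12 → sign −
step 3: pivot 3/44 → sign +
signature = (2, 2, 0)

Answer: (2, 2, 0)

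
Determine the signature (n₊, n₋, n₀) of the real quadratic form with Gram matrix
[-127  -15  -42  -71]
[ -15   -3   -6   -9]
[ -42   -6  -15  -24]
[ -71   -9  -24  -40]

step 0: pivot -127 → sign −
step 1: pivot -156/127 → sign −
step 2: pivot -3/13 → sign −
step 3: row/col 3 already zero → sign 0
signature = (0, 3, 1)

Answer: (0, 3, 1)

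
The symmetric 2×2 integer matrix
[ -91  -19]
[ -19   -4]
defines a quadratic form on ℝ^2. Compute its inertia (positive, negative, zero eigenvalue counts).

Answer: (0, 2, 0)

Derivation:
step 0: pivot -91 → sign −
step 1: pivot -3/91 → sign −
signature = (0, 2, 0)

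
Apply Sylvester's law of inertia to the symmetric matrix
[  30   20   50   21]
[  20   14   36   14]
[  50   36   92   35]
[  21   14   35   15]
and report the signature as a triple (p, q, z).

Answer: (3, 1, 0)

Derivation:
step 0: pivot 30 → sign +
step 1: pivot 2/3 → sign +
step 2: pivot -2 → sign −
step 3: pivot 3/10 → sign +
signature = (3, 1, 0)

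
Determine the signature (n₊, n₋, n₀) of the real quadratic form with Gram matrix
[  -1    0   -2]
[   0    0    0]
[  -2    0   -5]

step 0: pivot -1 → sign −
step 1: pivot -1 → sign −
step 2: row/col 2 already zero → sign 0
signature = (0, 2, 1)

Answer: (0, 2, 1)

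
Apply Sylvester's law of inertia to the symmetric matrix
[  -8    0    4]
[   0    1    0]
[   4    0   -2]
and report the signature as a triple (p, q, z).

step 0: pivot -8 → sign −
step 1: pivot 1 → sign +
step 2: row/col 2 already zero → sign 0
signature = (1, 1, 1)

Answer: (1, 1, 1)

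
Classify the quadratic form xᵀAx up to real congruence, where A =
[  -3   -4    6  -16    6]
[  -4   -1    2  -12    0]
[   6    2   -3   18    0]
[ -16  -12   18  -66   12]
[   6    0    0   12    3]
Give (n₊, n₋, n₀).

step 0: pivot -3 → sign −
step 1: pivot 13/3 → sign +
step 2: pivot 9/13 → sign +
step 3: pivot -22/9 → sign −
step 4: pivot -3/11 → sign −
signature = (2, 3, 0)

Answer: (2, 3, 0)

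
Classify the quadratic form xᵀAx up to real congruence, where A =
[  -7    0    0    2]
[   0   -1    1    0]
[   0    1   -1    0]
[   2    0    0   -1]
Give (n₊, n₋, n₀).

step 0: pivot -7 → sign −
step 1: pivot -1 → sign −
step 2: pivot -3/7 → sign −
step 3: row/col 3 already zero → sign 0
signature = (0, 3, 1)

Answer: (0, 3, 1)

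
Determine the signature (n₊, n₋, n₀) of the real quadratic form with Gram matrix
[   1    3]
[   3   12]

Answer: (2, 0, 0)

Derivation:
step 0: pivot 1 → sign +
step 1: pivot 3 → sign +
signature = (2, 0, 0)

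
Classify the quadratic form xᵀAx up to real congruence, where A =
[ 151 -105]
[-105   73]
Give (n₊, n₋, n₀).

Answer: (1, 1, 0)

Derivation:
step 0: pivot 151 → sign +
step 1: pivot -2/151 → sign −
signature = (1, 1, 0)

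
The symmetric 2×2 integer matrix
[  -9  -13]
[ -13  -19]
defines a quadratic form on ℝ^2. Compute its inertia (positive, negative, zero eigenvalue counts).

step 0: pivot -9 → sign −
step 1: pivot -2/9 → sign −
signature = (0, 2, 0)

Answer: (0, 2, 0)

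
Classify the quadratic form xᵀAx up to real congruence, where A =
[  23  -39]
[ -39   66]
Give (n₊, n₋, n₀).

Answer: (1, 1, 0)

Derivation:
step 0: pivot 23 → sign +
step 1: pivot -3/23 → sign −
signature = (1, 1, 0)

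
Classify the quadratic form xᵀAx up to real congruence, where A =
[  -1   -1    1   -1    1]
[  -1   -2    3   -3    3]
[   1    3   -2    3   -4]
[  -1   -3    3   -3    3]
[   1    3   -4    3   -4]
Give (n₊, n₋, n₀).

Answer: (2, 3, 0)

Derivation:
step 0: pivot -1 → sign −
step 1: pivot -1 → sign −
step 2: pivot 3 → sign +
step 3: pivot 2/3 → sign +
step 4: pivot -2 → sign −
signature = (2, 3, 0)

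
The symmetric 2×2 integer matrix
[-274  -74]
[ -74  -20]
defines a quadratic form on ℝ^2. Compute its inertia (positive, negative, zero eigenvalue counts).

Answer: (0, 2, 0)

Derivation:
step 0: pivot -274 → sign −
step 1: pivot -2/137 → sign −
signature = (0, 2, 0)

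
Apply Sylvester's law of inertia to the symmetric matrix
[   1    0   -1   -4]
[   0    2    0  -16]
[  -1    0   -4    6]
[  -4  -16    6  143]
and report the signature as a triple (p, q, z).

step 0: pivot 1 → sign +
step 1: pivot 2 → sign +
step 2: pivot -5 → sign −
step 3: pivot -1/5 → sign −
signature = (2, 2, 0)

Answer: (2, 2, 0)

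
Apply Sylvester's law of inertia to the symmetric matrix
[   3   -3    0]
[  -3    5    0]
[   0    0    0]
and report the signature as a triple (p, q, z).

Answer: (2, 0, 1)

Derivation:
step 0: pivot 3 → sign +
step 1: pivot 2 → sign +
step 2: row/col 2 already zero → sign 0
signature = (2, 0, 1)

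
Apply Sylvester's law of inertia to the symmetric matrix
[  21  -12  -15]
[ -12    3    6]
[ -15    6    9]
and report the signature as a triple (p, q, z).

Answer: (1, 1, 1)

Derivation:
step 0: pivot 21 → sign +
step 1: pivot -27/7 → sign −
step 2: row/col 2 already zero → sign 0
signature = (1, 1, 1)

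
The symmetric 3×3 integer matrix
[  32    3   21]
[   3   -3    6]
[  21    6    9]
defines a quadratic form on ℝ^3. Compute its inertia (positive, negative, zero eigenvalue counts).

step 0: pivot 32 → sign +
step 1: pivot -105/32 → sign −
step 2: pivot 6/35 → sign +
signature = (2, 1, 0)

Answer: (2, 1, 0)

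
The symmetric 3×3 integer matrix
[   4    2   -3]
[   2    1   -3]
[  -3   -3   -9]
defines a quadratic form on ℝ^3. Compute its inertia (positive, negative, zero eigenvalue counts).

Answer: (2, 1, 0)

Derivation:
step 0: pivot 4 → sign +
step 1: pivot -45/4 → sign −
step 2: pivot 1/5 → sign +
signature = (2, 1, 0)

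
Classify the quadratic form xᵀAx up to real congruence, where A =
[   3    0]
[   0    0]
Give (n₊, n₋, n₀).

step 0: pivot 3 → sign +
step 1: row/col 1 already zero → sign 0
signature = (1, 0, 1)

Answer: (1, 0, 1)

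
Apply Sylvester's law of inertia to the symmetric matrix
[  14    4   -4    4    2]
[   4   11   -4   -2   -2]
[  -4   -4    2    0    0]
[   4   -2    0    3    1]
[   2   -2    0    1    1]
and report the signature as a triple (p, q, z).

Answer: (3, 1, 1)

Derivation:
step 0: pivot 14 → sign +
step 1: pivot 69/7 → sign +
step 2: pivot 2/69 → sign +
step 3: pivot -1 → sign −
step 4: row/col 4 already zero → sign 0
signature = (3, 1, 1)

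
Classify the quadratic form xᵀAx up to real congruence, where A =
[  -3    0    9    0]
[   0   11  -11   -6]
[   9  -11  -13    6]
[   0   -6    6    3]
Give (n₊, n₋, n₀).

Answer: (2, 2, 0)

Derivation:
step 0: pivot -3 → sign −
step 1: pivot 11 → sign +
step 2: pivot 3 → sign +
step 3: pivot -3/11 → sign −
signature = (2, 2, 0)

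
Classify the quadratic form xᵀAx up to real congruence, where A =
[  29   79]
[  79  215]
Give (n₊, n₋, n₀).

step 0: pivot 29 → sign +
step 1: pivot -6/29 → sign −
signature = (1, 1, 0)

Answer: (1, 1, 0)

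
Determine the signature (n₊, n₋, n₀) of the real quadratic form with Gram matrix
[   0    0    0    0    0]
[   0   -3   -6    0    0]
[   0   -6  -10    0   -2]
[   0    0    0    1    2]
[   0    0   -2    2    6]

step 0: pivot -3 → sign −
step 1: pivot 2 → sign +
step 2: pivot 1 → sign +
step 3: row/col 3 already zero → sign 0
step 4: row/col 4 already zero → sign 0
signature = (2, 1, 2)

Answer: (2, 1, 2)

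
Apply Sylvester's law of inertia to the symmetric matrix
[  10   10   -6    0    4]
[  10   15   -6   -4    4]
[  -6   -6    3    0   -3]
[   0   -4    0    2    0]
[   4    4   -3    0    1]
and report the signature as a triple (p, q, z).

step 0: pivot 10 → sign +
step 1: pivot 5 → sign +
step 2: pivot -3/5 → sign −
step 3: pivot -6/5 → sign −
step 4: row/col 4 already zero → sign 0
signature = (2, 2, 1)

Answer: (2, 2, 1)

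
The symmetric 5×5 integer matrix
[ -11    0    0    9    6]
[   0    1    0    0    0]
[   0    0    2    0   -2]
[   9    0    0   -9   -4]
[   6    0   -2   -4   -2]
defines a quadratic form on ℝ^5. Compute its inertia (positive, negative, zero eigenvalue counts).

step 0: pivot -11 → sign −
step 1: pivot 1 → sign +
step 2: pivot 2 → sign +
step 3: pivot -18/11 → sign −
step 4: pivot -2/9 → sign −
signature = (2, 3, 0)

Answer: (2, 3, 0)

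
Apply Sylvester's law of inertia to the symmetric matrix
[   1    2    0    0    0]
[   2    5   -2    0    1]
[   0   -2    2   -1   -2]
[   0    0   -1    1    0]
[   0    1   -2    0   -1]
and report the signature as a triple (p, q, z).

Answer: (3, 2, 0)

Derivation:
step 0: pivot 1 → sign +
step 1: pivot 1 → sign +
step 2: pivot -2 → sign −
step 3: pivot 3/2 → sign +
step 4: pivot -2 → sign −
signature = (3, 2, 0)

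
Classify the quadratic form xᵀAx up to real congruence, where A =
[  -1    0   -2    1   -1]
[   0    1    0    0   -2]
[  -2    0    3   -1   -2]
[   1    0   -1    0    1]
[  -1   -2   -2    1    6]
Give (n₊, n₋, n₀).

Answer: (3, 2, 0)

Derivation:
step 0: pivot -1 → sign −
step 1: pivot 1 → sign +
step 2: pivot 7 → sign +
step 3: pivot -2/7 → sign −
step 4: pivot 3 → sign +
signature = (3, 2, 0)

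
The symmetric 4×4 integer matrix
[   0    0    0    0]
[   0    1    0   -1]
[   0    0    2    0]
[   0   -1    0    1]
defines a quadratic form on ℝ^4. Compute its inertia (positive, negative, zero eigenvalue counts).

Answer: (2, 0, 2)

Derivation:
step 0: pivot 1 → sign +
step 1: pivot 2 → sign +
step 2: row/col 2 already zero → sign 0
step 3: row/col 3 already zero → sign 0
signature = (2, 0, 2)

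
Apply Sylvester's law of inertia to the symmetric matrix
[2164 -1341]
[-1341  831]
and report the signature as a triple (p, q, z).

step 0: pivot 2164 → sign +
step 1: pivot 3/2164 → sign +
signature = (2, 0, 0)

Answer: (2, 0, 0)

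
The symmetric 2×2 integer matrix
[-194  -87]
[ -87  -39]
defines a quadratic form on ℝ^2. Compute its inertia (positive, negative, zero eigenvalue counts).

step 0: pivot -194 → sign −
step 1: pivot 3/194 → sign +
signature = (1, 1, 0)

Answer: (1, 1, 0)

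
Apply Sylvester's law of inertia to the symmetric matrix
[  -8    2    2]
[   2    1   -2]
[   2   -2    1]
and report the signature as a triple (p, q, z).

Answer: (1, 1, 1)

Derivation:
step 0: pivot -8 → sign −
step 1: pivot 3/2 → sign +
step 2: row/col 2 already zero → sign 0
signature = (1, 1, 1)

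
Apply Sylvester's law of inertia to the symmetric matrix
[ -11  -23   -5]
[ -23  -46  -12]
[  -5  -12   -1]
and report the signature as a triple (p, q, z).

Answer: (2, 1, 0)

Derivation:
step 0: pivot -11 → sign −
step 1: pivot 23/11 → sign +
step 2: pivot 3/23 → sign +
signature = (2, 1, 0)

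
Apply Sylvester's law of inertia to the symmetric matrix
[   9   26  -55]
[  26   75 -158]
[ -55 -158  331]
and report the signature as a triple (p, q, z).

step 0: pivot 9 → sign +
step 1: pivot -1/9 → sign −
step 2: pivot 2 → sign +
signature = (2, 1, 0)

Answer: (2, 1, 0)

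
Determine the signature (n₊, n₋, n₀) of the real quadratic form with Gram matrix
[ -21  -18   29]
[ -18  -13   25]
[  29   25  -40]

step 0: pivot -21 → sign −
step 1: pivot 17/7 → sign +
step 2: pivot 2/51 → sign +
signature = (2, 1, 0)

Answer: (2, 1, 0)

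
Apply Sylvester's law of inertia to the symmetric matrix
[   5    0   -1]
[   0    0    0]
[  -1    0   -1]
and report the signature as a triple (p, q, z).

Answer: (1, 1, 1)

Derivation:
step 0: pivot 5 → sign +
step 1: pivot -6/5 → sign −
step 2: row/col 2 already zero → sign 0
signature = (1, 1, 1)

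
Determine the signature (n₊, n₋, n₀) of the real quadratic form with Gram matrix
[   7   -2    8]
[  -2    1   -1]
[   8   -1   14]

Answer: (3, 0, 0)

Derivation:
step 0: pivot 7 → sign +
step 1: pivot 3/7 → sign +
step 2: pivot 1 → sign +
signature = (3, 0, 0)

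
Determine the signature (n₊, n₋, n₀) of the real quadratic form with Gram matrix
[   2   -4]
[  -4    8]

step 0: pivot 2 → sign +
step 1: row/col 1 already zero → sign 0
signature = (1, 0, 1)

Answer: (1, 0, 1)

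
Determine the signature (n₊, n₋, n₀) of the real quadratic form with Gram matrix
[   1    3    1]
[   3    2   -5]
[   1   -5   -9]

step 0: pivot 1 → sign +
step 1: pivot -7 → sign −
step 2: pivot -6/7 → sign −
signature = (1, 2, 0)

Answer: (1, 2, 0)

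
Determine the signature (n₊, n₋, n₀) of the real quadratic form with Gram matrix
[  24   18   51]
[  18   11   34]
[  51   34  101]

step 0: pivot 24 → sign +
step 1: pivot -5/2 → sign −
step 2: pivot -3/20 → sign −
signature = (1, 2, 0)

Answer: (1, 2, 0)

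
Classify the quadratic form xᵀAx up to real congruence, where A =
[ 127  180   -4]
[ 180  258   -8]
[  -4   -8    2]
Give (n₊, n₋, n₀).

Answer: (2, 1, 0)

Derivation:
step 0: pivot 127 → sign +
step 1: pivot 366/127 → sign +
step 2: pivot -2/183 → sign −
signature = (2, 1, 0)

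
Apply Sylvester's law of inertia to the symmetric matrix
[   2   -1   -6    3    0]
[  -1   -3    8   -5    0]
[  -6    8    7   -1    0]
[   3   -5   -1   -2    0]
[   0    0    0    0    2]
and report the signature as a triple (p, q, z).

step 0: pivot 2 → sign +
step 1: pivot -7/2 → sign −
step 2: pivot -27/7 → sign −
step 3: pivot -2/3 → sign −
step 4: pivot 2 → sign +
signature = (2, 3, 0)

Answer: (2, 3, 0)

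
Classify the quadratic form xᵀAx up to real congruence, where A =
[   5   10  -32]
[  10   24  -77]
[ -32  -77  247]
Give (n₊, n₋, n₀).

Answer: (2, 1, 0)

Derivation:
step 0: pivot 5 → sign +
step 1: pivot 4 → sign +
step 2: pivot -1/20 → sign −
signature = (2, 1, 0)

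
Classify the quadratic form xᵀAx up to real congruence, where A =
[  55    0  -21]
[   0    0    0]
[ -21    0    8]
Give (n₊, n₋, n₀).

Answer: (1, 1, 1)

Derivation:
step 0: pivot 55 → sign +
step 1: pivot -1/55 → sign −
step 2: row/col 2 already zero → sign 0
signature = (1, 1, 1)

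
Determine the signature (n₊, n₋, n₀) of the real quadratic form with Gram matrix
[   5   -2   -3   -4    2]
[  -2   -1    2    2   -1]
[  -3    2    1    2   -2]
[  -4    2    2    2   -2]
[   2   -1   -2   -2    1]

step 0: pivot 5 → sign +
step 1: pivot -9/5 → sign −
step 2: pivot -4/9 → sign −
step 3: pivot -1 → sign −
step 4: pivot 2 → sign +
signature = (2, 3, 0)

Answer: (2, 3, 0)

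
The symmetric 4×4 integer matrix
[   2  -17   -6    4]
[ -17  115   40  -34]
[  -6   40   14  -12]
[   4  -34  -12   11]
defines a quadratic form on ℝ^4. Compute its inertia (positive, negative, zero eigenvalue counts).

Answer: (3, 1, 0)

Derivation:
step 0: pivot 2 → sign +
step 1: pivot -59/2 → sign −
step 2: pivot 6/59 → sign +
step 3: pivot 3 → sign +
signature = (3, 1, 0)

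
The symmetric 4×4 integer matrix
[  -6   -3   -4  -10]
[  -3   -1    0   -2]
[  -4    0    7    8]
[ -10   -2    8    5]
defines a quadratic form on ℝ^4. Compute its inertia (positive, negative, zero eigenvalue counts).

Answer: (2, 2, 0)

Derivation:
step 0: pivot -6 → sign −
step 1: pivot 1/2 → sign +
step 2: pivot 5/3 → sign +
step 3: pivot -3/5 → sign −
signature = (2, 2, 0)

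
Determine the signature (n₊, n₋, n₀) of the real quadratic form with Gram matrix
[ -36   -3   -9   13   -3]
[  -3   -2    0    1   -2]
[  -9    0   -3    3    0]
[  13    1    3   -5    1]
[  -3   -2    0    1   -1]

step 0: pivot -36 → sign −
step 1: pivot -7/4 → sign −
step 2: pivot -3/7 → sign −
step 3: pivot -1/9 → sign −
step 4: pivot 1 → sign +
signature = (1, 4, 0)

Answer: (1, 4, 0)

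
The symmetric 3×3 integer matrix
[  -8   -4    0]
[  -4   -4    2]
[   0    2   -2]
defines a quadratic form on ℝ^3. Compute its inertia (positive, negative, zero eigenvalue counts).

step 0: pivot -8 → sign −
step 1: pivot -2 → sign −
step 2: row/col 2 already zero → sign 0
signature = (0, 2, 1)

Answer: (0, 2, 1)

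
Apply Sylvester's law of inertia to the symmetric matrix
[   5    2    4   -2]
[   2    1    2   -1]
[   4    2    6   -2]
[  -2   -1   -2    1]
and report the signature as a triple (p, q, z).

step 0: pivot 5 → sign +
step 1: pivot 1/5 → sign +
step 2: pivot 2 → sign +
step 3: row/col 3 already zero → sign 0
signature = (3, 0, 1)

Answer: (3, 0, 1)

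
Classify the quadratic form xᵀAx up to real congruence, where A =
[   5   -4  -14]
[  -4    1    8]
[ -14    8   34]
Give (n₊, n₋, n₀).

step 0: pivot 5 → sign +
step 1: pivot -11/5 → sign −
step 2: pivot -6/11 → sign −
signature = (1, 2, 0)

Answer: (1, 2, 0)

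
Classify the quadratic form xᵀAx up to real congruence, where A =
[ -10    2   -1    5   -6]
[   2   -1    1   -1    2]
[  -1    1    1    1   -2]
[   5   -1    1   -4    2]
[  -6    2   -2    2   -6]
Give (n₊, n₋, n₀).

Answer: (1, 4, 0)

Derivation:
step 0: pivot -10 → sign −
step 1: pivot -3/5 → sign −
step 2: pivot 13/6 → sign +
step 3: pivot -21/13 → sign −
step 4: pivot -6/7 → sign −
signature = (1, 4, 0)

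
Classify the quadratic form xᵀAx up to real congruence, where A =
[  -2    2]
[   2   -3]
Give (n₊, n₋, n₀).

step 0: pivot -2 → sign −
step 1: pivot -1 → sign −
signature = (0, 2, 0)

Answer: (0, 2, 0)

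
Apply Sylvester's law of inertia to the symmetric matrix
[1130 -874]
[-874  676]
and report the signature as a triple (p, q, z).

step 0: pivot 1130 → sign +
step 1: pivot 2/565 → sign +
signature = (2, 0, 0)

Answer: (2, 0, 0)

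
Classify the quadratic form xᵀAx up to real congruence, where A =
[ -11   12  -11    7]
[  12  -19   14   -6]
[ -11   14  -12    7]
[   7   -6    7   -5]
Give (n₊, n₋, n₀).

step 0: pivot -11 → sign −
step 1: pivot -65/11 → sign −
step 2: pivot -21/65 → sign −
step 3: pivot 6/7 → sign +
signature = (1, 3, 0)

Answer: (1, 3, 0)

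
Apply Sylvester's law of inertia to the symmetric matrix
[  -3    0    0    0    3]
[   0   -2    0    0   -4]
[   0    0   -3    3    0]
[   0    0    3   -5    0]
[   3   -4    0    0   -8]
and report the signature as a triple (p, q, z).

step 0: pivot -3 → sign −
step 1: pivot -2 → sign −
step 2: pivot -3 → sign −
step 3: pivot -2 → sign −
step 4: pivot 3 → sign +
signature = (1, 4, 0)

Answer: (1, 4, 0)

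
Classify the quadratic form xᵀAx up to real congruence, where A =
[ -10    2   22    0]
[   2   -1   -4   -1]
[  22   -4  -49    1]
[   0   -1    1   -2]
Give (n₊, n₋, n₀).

step 0: pivot -10 → sign −
step 1: pivot -3/5 → sign −
step 2: pivot -1/3 → sign −
step 3: row/col 3 already zero → sign 0
signature = (0, 3, 1)

Answer: (0, 3, 1)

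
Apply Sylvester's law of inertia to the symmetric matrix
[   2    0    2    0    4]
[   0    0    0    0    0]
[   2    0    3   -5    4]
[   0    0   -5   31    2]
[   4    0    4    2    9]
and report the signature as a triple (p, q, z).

step 0: pivot 2 → sign +
step 1: pivot 1 → sign +
step 2: pivot 6 → sign +
step 3: pivot 1/3 → sign +
step 4: row/col 4 already zero → sign 0
signature = (4, 0, 1)

Answer: (4, 0, 1)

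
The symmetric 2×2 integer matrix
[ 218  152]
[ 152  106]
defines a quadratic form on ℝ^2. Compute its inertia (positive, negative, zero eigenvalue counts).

step 0: pivot 218 → sign +
step 1: pivot 2/109 → sign +
signature = (2, 0, 0)

Answer: (2, 0, 0)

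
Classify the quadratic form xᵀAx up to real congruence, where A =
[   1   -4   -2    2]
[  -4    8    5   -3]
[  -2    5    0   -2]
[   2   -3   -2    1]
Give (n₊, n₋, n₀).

step 0: pivot 1 → sign +
step 1: pivot -8 → sign −
step 2: pivot -23/8 → sign −
step 3: pivot 3/23 → sign +
signature = (2, 2, 0)

Answer: (2, 2, 0)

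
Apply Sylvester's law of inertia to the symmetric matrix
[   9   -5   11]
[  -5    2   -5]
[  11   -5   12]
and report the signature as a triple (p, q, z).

step 0: pivot 9 → sign +
step 1: pivot -7/9 → sign −
step 2: pivot 1/7 → sign +
signature = (2, 1, 0)

Answer: (2, 1, 0)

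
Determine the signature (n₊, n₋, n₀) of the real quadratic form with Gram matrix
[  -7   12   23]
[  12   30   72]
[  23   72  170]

step 0: pivot -7 → sign −
step 1: pivot 354/7 → sign +
step 2: pivot 3/59 → sign +
signature = (2, 1, 0)

Answer: (2, 1, 0)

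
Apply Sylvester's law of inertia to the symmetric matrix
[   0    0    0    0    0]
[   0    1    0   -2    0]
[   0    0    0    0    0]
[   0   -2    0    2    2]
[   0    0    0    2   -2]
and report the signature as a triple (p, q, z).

step 0: pivot 1 → sign +
step 1: pivot -2 → sign −
step 2: row/col 2 already zero → sign 0
step 3: row/col 3 already zero → sign 0
step 4: row/col 4 already zero → sign 0
signature = (1, 1, 3)

Answer: (1, 1, 3)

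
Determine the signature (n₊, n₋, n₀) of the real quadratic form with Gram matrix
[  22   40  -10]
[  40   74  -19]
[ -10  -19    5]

Answer: (2, 1, 0)

Derivation:
step 0: pivot 22 → sign +
step 1: pivot 14/11 → sign +
step 2: pivot -1/14 → sign −
signature = (2, 1, 0)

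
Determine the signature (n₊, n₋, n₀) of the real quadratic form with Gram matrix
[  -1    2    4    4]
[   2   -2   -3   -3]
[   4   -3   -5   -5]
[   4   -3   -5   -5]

Answer: (1, 2, 1)

Derivation:
step 0: pivot -1 → sign −
step 1: pivot 2 → sign +
step 2: pivot -3/2 → sign −
step 3: row/col 3 already zero → sign 0
signature = (1, 2, 1)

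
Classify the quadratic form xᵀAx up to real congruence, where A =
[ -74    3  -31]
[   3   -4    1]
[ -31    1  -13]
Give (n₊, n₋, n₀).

Answer: (1, 2, 0)

Derivation:
step 0: pivot -74 → sign −
step 1: pivot -287/74 → sign −
step 2: pivot 1/287 → sign +
signature = (1, 2, 0)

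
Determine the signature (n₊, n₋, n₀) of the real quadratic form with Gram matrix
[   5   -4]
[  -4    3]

Answer: (1, 1, 0)

Derivation:
step 0: pivot 5 → sign +
step 1: pivot -1/5 → sign −
signature = (1, 1, 0)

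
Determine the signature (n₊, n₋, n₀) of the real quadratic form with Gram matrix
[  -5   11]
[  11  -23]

step 0: pivot -5 → sign −
step 1: pivot 6/5 → sign +
signature = (1, 1, 0)

Answer: (1, 1, 0)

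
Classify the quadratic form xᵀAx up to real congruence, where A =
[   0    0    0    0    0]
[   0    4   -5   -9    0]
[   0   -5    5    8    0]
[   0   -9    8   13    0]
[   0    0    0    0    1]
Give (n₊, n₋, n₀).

Answer: (3, 1, 1)

Derivation:
step 0: pivot 4 → sign +
step 1: pivot -5/4 → sign −
step 2: pivot 6/5 → sign +
step 3: pivot 1 → sign +
step 4: row/col 4 already zero → sign 0
signature = (3, 1, 1)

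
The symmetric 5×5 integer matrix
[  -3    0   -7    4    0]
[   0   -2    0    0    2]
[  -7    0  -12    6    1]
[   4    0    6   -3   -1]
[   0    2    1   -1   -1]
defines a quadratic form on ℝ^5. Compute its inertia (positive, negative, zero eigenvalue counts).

Answer: (2, 3, 0)

Derivation:
step 0: pivot -3 → sign −
step 1: pivot -2 → sign −
step 2: pivot 13/3 → sign +
step 3: pivot -3/13 → sign −
step 4: pivot 1 → sign +
signature = (2, 3, 0)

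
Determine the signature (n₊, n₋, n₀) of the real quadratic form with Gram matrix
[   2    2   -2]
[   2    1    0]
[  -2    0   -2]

step 0: pivot 2 → sign +
step 1: pivot -1 → sign −
step 2: row/col 2 already zero → sign 0
signature = (1, 1, 1)

Answer: (1, 1, 1)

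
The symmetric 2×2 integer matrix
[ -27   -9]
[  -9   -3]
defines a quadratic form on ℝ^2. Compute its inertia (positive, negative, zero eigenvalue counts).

Answer: (0, 1, 1)

Derivation:
step 0: pivot -27 → sign −
step 1: row/col 1 already zero → sign 0
signature = (0, 1, 1)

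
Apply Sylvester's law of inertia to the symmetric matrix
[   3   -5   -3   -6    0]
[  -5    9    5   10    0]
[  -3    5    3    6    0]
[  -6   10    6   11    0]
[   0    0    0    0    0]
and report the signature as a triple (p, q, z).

Answer: (2, 1, 2)

Derivation:
step 0: pivot 3 → sign +
step 1: pivot 2/3 → sign +
step 2: pivot -1 → sign −
step 3: row/col 3 already zero → sign 0
step 4: row/col 4 already zero → sign 0
signature = (2, 1, 2)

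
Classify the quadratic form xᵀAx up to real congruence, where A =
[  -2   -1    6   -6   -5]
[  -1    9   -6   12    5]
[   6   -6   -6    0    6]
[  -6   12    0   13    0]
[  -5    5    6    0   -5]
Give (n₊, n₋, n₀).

step 0: pivot -2 → sign −
step 1: pivot 19/2 → sign +
step 2: pivot 66/19 → sign +
step 3: pivot 35/11 → sign +
step 4: pivot 6/35 → sign +
signature = (4, 1, 0)

Answer: (4, 1, 0)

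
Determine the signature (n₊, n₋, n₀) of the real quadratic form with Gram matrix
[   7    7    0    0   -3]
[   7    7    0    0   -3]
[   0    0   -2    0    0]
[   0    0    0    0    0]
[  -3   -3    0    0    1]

step 0: pivot 7 → sign +
step 1: pivot -2 → sign −
step 2: pivot -2/7 → sign −
step 3: row/col 3 already zero → sign 0
step 4: row/col 4 already zero → sign 0
signature = (1, 2, 2)

Answer: (1, 2, 2)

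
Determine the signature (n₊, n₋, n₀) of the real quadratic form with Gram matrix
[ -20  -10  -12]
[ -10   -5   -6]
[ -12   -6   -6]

step 0: pivot -20 → sign −
step 1: pivot 6/5 → sign +
step 2: row/col 2 already zero → sign 0
signature = (1, 1, 1)

Answer: (1, 1, 1)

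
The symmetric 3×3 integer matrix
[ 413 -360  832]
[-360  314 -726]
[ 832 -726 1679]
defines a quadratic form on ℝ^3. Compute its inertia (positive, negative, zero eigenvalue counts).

step 0: pivot 413 → sign +
step 1: pivot 82/413 → sign +
step 2: pivot -3/41 → sign −
signature = (2, 1, 0)

Answer: (2, 1, 0)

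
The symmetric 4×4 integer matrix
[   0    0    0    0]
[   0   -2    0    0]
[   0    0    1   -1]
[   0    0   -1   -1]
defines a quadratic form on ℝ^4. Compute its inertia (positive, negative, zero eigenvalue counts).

Answer: (1, 2, 1)

Derivation:
step 0: pivot -2 → sign −
step 1: pivot 1 → sign +
step 2: pivot -2 → sign −
step 3: row/col 3 already zero → sign 0
signature = (1, 2, 1)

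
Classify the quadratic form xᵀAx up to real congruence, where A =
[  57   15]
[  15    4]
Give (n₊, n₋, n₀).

step 0: pivot 57 → sign +
step 1: pivot 1/19 → sign +
signature = (2, 0, 0)

Answer: (2, 0, 0)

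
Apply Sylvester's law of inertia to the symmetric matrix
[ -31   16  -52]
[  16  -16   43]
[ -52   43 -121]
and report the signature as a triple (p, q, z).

Answer: (0, 3, 0)

Derivation:
step 0: pivot -31 → sign −
step 1: pivot -240/31 → sign −
step 2: pivot -3/80 → sign −
signature = (0, 3, 0)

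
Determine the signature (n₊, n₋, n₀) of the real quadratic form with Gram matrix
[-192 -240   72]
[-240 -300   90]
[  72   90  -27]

step 0: pivot -192 → sign −
step 1: row/col 1 already zero → sign 0
step 2: row/col 2 already zero → sign 0
signature = (0, 1, 2)

Answer: (0, 1, 2)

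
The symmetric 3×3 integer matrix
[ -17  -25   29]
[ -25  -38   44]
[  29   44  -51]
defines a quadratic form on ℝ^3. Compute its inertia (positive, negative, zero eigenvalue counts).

step 0: pivot -17 → sign −
step 1: pivot -21/17 → sign −
step 2: pivot -1/21 → sign −
signature = (0, 3, 0)

Answer: (0, 3, 0)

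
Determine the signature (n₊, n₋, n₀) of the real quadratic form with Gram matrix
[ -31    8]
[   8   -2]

Answer: (1, 1, 0)

Derivation:
step 0: pivot -31 → sign −
step 1: pivot 2/31 → sign +
signature = (1, 1, 0)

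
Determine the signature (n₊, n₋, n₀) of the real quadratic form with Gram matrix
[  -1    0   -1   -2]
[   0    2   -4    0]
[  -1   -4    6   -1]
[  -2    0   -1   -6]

step 0: pivot -1 → sign −
step 1: pivot 2 → sign +
step 2: pivot -1 → sign −
step 3: pivot -1 → sign −
signature = (1, 3, 0)

Answer: (1, 3, 0)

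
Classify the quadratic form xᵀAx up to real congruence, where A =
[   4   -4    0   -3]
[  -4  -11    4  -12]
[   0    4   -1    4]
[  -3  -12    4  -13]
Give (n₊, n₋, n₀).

Answer: (2, 2, 0)

Derivation:
step 0: pivot 4 → sign +
step 1: pivot -15 → sign −
step 2: pivot 1/15 → sign +
step 3: pivot -1/4 → sign −
signature = (2, 2, 0)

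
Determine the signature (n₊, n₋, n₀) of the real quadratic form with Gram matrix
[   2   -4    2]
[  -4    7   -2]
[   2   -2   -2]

step 0: pivot 2 → sign +
step 1: pivot -1 → sign −
step 2: row/col 2 already zero → sign 0
signature = (1, 1, 1)

Answer: (1, 1, 1)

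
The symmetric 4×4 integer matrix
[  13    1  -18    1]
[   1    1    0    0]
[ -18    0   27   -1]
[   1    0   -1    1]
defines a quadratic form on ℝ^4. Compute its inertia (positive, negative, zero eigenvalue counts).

step 0: pivot 13 → sign +
step 1: pivot 12/13 → sign +
step 2: pivot 11/12 → sign +
step 3: pivot -3/11 → sign −
signature = (3, 1, 0)

Answer: (3, 1, 0)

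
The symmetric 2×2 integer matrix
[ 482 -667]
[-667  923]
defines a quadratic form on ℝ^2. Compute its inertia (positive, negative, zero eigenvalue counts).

step 0: pivot 482 → sign +
step 1: pivot -3/482 → sign −
signature = (1, 1, 0)

Answer: (1, 1, 0)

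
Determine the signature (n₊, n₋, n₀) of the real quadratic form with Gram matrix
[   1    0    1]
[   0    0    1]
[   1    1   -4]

Answer: (2, 1, 0)

Derivation:
step 0: pivot 1 → sign +
step 1: pivot -5 → sign −
step 2: pivot 1/5 → sign +
signature = (2, 1, 0)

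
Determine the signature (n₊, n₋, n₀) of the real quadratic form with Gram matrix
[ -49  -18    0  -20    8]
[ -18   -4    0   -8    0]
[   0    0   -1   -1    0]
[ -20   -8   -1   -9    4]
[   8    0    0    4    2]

Answer: (1, 2, 2)

Derivation:
step 0: pivot -49 → sign −
step 1: pivot 128/49 → sign +
step 2: pivot -1 → sign −
step 3: row/col 3 already zero → sign 0
step 4: row/col 4 already zero → sign 0
signature = (1, 2, 2)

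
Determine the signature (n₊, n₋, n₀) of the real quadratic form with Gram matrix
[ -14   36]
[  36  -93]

step 0: pivot -14 → sign −
step 1: pivot -3/7 → sign −
signature = (0, 2, 0)

Answer: (0, 2, 0)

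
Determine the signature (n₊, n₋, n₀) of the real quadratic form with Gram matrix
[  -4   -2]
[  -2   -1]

step 0: pivot -4 → sign −
step 1: row/col 1 already zero → sign 0
signature = (0, 1, 1)

Answer: (0, 1, 1)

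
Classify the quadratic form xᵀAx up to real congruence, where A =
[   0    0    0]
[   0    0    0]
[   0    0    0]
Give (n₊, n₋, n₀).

step 0: row/col 0 already zero → sign 0
step 1: row/col 1 already zero → sign 0
step 2: row/col 2 already zero → sign 0
signature = (0, 0, 3)

Answer: (0, 0, 3)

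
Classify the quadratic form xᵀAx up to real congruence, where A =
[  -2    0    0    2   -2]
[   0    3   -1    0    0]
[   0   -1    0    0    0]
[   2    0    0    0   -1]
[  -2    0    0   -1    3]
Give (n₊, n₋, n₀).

Answer: (3, 2, 0)

Derivation:
step 0: pivot -2 → sign −
step 1: pivot 3 → sign +
step 2: pivot -1/3 → sign −
step 3: pivot 2 → sign +
step 4: pivot 1/2 → sign +
signature = (3, 2, 0)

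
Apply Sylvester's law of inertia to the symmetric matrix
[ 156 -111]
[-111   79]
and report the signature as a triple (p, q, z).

Answer: (2, 0, 0)

Derivation:
step 0: pivot 156 → sign +
step 1: pivot 1/52 → sign +
signature = (2, 0, 0)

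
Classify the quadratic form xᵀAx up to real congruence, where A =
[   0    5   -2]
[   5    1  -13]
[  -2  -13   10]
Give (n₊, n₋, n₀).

Answer: (1, 2, 0)

Derivation:
step 0: pivot 1 → sign +
step 1: pivot -25 → sign −
step 2: pivot -6/25 → sign −
signature = (1, 2, 0)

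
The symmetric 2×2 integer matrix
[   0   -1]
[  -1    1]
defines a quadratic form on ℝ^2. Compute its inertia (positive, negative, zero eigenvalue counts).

Answer: (1, 1, 0)

Derivation:
step 0: pivot 1 → sign +
step 1: pivot -1 → sign −
signature = (1, 1, 0)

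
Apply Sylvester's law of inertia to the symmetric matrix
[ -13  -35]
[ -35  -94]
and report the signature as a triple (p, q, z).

Answer: (1, 1, 0)

Derivation:
step 0: pivot -13 → sign −
step 1: pivot 3/13 → sign +
signature = (1, 1, 0)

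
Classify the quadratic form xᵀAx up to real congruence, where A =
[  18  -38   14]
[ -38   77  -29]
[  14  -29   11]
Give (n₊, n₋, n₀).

Answer: (2, 1, 0)

Derivation:
step 0: pivot 18 → sign +
step 1: pivot -29/9 → sign −
step 2: pivot 6/29 → sign +
signature = (2, 1, 0)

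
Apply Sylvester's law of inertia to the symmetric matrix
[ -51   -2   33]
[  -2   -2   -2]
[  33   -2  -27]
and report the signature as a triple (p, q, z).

Answer: (0, 2, 1)

Derivation:
step 0: pivot -51 → sign −
step 1: pivot -98/51 → sign −
step 2: row/col 2 already zero → sign 0
signature = (0, 2, 1)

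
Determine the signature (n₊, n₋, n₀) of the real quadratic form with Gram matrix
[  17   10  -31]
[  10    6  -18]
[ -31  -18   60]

Answer: (3, 0, 0)

Derivation:
step 0: pivot 17 → sign +
step 1: pivot 2/17 → sign +
step 2: pivot 3 → sign +
signature = (3, 0, 0)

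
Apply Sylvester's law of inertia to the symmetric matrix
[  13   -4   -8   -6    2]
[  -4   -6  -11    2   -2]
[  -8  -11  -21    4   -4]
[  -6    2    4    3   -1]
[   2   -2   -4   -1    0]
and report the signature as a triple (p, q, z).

Answer: (2, 3, 0)

Derivation:
step 0: pivot 13 → sign +
step 1: pivot -94/13 → sign −
step 2: pivot -81/94 → sign −
step 3: pivot 19/81 → sign +
step 4: pivot -1/19 → sign −
signature = (2, 3, 0)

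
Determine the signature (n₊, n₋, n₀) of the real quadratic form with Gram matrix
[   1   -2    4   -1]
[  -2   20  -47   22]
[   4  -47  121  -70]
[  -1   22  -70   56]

step 0: pivot 1 → sign +
step 1: pivot 16 → sign +
step 2: pivot 159/16 → sign +
step 3: pivot 3/53 → sign +
signature = (4, 0, 0)

Answer: (4, 0, 0)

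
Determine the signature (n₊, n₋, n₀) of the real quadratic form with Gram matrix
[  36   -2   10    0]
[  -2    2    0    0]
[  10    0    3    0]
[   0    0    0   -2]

Answer: (3, 1, 0)

Derivation:
step 0: pivot 36 → sign +
step 1: pivot 17/9 → sign +
step 2: pivot 1/17 → sign +
step 3: pivot -2 → sign −
signature = (3, 1, 0)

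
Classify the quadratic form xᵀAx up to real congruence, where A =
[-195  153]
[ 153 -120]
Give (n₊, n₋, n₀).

step 0: pivot -195 → sign −
step 1: pivot 3/65 → sign +
signature = (1, 1, 0)

Answer: (1, 1, 0)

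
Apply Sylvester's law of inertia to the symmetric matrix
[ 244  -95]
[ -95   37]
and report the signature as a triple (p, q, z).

Answer: (2, 0, 0)

Derivation:
step 0: pivot 244 → sign +
step 1: pivot 3/244 → sign +
signature = (2, 0, 0)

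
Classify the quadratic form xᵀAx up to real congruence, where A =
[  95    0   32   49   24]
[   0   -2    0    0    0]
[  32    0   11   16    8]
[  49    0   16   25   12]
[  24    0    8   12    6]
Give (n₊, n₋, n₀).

Answer: (3, 2, 0)

Derivation:
step 0: pivot 95 → sign +
step 1: pivot -2 → sign −
step 2: pivot 21/95 → sign +
step 3: pivot -10/7 → sign −
step 4: pivot 2/15 → sign +
signature = (3, 2, 0)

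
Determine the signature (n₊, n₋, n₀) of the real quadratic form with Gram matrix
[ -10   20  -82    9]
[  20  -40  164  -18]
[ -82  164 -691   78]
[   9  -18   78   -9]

step 0: pivot -10 → sign −
step 1: pivot -93/5 → sign −
step 2: pivot 3/62 → sign +
step 3: row/col 3 already zero → sign 0
signature = (1, 2, 1)

Answer: (1, 2, 1)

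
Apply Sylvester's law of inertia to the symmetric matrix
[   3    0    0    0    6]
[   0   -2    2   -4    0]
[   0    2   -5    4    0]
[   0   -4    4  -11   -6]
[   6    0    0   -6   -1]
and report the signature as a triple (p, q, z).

Answer: (1, 4, 0)

Derivation:
step 0: pivot 3 → sign +
step 1: pivot -2 → sign −
step 2: pivot -3 → sign −
step 3: pivot -3 → sign −
step 4: pivot -1 → sign −
signature = (1, 4, 0)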